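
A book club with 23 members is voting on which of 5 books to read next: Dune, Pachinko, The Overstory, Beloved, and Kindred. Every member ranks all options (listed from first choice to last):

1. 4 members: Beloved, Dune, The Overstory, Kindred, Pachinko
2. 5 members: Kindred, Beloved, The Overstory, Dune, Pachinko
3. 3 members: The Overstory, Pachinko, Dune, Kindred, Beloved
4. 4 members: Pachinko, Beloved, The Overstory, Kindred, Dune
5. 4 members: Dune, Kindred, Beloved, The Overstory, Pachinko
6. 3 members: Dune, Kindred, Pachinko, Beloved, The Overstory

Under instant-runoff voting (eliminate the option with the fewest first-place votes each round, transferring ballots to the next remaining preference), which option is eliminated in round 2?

Beloved

Round 1: Dune 7, Pachinko 4, The Overstory 3, Beloved 4, Kindred 5. Eliminate The Overstory.
Round 2: Dune 7, Pachinko 7, Beloved 4, Kindred 5. Eliminate Beloved.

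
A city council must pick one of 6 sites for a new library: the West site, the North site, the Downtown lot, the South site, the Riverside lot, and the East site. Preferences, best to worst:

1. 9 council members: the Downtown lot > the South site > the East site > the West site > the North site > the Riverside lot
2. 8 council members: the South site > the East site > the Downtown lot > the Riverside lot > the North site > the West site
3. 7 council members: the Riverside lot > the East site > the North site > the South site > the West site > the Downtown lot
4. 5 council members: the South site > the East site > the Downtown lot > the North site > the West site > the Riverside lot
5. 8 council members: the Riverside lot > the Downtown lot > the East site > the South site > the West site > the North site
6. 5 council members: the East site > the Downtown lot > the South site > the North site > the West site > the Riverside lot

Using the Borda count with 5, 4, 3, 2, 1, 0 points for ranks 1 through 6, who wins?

the East site

the West site: 9·2 + 8·0 + 7·1 + 5·1 + 8·1 + 5·1 = 43
the North site: 9·1 + 8·1 + 7·3 + 5·2 + 8·0 + 5·2 = 58
the Downtown lot: 9·5 + 8·3 + 7·0 + 5·3 + 8·4 + 5·4 = 136
the South site: 9·4 + 8·5 + 7·2 + 5·5 + 8·2 + 5·3 = 146
the Riverside lot: 9·0 + 8·2 + 7·5 + 5·0 + 8·5 + 5·0 = 91
the East site: 9·3 + 8·4 + 7·4 + 5·4 + 8·3 + 5·5 = 156
the East site has the highest Borda score (156).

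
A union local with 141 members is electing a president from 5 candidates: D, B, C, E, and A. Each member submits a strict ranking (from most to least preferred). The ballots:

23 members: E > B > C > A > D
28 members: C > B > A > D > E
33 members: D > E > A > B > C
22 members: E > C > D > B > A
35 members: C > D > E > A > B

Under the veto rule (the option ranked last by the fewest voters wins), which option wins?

Last-place votes: D 23, B 35, C 33, E 28, A 22.
A is ranked last by the fewest voters, so A wins.

A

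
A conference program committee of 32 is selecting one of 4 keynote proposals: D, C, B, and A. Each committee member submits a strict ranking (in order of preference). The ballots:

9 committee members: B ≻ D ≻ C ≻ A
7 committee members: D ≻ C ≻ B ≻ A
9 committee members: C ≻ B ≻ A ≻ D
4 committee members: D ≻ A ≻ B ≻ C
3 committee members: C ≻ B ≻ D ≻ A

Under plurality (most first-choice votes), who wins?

C

First-place votes: D 11, C 12, B 9, A 0.
C has the most first-place votes.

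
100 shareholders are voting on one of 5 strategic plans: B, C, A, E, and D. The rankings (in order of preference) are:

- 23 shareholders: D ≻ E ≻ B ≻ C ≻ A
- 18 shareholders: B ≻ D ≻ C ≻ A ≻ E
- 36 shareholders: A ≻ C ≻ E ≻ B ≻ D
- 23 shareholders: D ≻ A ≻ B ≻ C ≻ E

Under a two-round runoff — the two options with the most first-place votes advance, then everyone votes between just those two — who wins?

D

Round 1 first-place votes: B 18, C 0, A 36, E 0, D 46.
D and A advance.
Runoff: D is preferred to A by 64 voters; A by 36.
D wins the runoff.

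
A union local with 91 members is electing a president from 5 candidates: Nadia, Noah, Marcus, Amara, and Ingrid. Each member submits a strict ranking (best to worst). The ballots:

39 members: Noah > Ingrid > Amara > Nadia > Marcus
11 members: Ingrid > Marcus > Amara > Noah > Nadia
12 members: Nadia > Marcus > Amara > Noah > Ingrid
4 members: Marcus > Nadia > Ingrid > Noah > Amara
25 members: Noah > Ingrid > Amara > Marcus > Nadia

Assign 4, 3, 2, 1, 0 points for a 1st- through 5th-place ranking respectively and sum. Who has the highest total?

Nadia: 39·1 + 11·0 + 12·4 + 4·3 + 25·0 = 99
Noah: 39·4 + 11·1 + 12·1 + 4·1 + 25·4 = 283
Marcus: 39·0 + 11·3 + 12·3 + 4·4 + 25·1 = 110
Amara: 39·2 + 11·2 + 12·2 + 4·0 + 25·2 = 174
Ingrid: 39·3 + 11·4 + 12·0 + 4·2 + 25·3 = 244
Noah has the highest Borda score (283).

Noah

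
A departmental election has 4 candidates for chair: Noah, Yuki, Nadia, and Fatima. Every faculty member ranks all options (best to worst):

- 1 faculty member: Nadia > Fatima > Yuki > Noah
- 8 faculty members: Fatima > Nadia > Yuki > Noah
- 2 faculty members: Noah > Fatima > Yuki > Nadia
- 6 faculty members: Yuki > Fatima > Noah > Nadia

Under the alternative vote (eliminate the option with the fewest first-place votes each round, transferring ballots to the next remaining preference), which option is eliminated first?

Nadia

Round 1: Noah 2, Yuki 6, Nadia 1, Fatima 8. Eliminate Nadia.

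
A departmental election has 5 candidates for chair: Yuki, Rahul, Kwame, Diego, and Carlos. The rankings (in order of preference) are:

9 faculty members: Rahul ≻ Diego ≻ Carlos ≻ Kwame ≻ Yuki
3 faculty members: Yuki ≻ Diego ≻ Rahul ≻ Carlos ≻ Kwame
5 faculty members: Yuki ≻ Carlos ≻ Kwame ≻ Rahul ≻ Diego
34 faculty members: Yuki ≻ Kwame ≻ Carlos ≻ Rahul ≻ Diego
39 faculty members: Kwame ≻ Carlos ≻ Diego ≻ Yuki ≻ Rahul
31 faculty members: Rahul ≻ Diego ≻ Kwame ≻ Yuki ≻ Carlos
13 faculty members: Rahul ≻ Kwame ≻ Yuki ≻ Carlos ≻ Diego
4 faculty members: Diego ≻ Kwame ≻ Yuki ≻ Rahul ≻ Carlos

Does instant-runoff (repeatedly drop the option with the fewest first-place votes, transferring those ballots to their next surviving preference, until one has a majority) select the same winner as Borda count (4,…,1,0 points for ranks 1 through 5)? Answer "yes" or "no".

Instant-runoff — R1 Yuki 42, Rahul 53, Kwame 39, Diego 4, Carlos 0 (Carlos out); R2 Yuki 42, Rahul 53, Kwame 39, Diego 4 (Diego out); R3 Yuki 42, Rahul 53, Kwame 43 (Yuki out); R4 Rahul 56, Kwame 82 (Kwame winner). Winner: Kwame.
Borda — scores: Yuki 272, Rahul 261, Kwame 390, Diego 223, Carlos 234. Winner: Kwame.
The two methods agree.

yes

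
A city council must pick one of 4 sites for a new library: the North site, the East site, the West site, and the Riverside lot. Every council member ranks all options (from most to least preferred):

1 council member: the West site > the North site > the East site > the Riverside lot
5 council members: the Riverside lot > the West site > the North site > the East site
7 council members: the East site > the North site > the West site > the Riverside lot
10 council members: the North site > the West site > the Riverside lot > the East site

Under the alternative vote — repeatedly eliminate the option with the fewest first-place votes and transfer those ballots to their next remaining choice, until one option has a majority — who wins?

Round 1: the North site 10, the East site 7, the West site 1, the Riverside lot 5. Eliminate the West site.
Round 2: the North site 11, the East site 7, the Riverside lot 5. Eliminate the Riverside lot.
Round 3: the North site 16, the East site 7. The North site has a majority.

the North site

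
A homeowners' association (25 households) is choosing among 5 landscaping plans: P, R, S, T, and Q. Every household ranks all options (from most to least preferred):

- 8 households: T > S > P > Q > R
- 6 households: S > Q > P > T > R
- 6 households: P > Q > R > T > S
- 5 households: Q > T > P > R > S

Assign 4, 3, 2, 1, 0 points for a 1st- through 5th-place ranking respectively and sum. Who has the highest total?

P: 8·2 + 6·2 + 6·4 + 5·2 = 62
R: 8·0 + 6·0 + 6·2 + 5·1 = 17
S: 8·3 + 6·4 + 6·0 + 5·0 = 48
T: 8·4 + 6·1 + 6·1 + 5·3 = 59
Q: 8·1 + 6·3 + 6·3 + 5·4 = 64
Q has the highest Borda score (64).

Q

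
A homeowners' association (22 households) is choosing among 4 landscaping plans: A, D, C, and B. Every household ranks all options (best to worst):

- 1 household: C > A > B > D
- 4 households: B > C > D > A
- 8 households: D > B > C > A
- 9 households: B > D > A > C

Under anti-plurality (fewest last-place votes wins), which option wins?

Last-place votes: A 12, D 1, C 9, B 0.
B is ranked last by the fewest voters, so B wins.

B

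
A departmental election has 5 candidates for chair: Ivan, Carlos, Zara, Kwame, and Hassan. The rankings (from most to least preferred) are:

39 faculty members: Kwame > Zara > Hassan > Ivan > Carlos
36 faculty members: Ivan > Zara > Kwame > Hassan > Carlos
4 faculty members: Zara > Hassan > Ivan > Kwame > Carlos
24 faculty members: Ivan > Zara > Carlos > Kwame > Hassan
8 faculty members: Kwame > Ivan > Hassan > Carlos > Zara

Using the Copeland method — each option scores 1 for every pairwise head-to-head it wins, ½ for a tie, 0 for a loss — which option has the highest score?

Ivan

Ivan: beats Carlos, Zara, Kwame, and Hassan → score 4.
Carlos: loses to Ivan, Zara, Kwame, and Hassan → score 0.
Zara: beats Carlos, Kwame, and Hassan; loses to Ivan → score 3.
Kwame: beats Carlos and Hassan; loses to Ivan and Zara → score 2.
Hassan: beats Carlos; loses to Ivan, Zara, and Kwame → score 1.
Ivan has the best pairwise record.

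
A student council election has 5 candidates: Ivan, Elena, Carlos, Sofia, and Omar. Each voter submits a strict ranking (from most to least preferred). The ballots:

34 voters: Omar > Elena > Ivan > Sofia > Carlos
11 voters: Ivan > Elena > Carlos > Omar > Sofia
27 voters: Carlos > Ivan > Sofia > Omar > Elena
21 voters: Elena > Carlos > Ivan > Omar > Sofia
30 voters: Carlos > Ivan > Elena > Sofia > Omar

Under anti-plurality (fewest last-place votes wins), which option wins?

Ivan

Last-place votes: Ivan 0, Elena 27, Carlos 34, Sofia 32, Omar 30.
Ivan is ranked last by the fewest voters, so Ivan wins.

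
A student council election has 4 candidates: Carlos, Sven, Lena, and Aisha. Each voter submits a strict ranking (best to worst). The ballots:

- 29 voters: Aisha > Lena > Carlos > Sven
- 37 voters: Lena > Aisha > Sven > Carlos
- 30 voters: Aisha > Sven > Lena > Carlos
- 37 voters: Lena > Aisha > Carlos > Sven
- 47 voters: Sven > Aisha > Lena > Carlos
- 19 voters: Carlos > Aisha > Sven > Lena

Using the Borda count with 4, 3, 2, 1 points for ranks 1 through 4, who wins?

Carlos: 29·2 + 37·1 + 30·1 + 37·2 + 47·1 + 19·4 = 322
Sven: 29·1 + 37·2 + 30·3 + 37·1 + 47·4 + 19·2 = 456
Lena: 29·3 + 37·4 + 30·2 + 37·4 + 47·2 + 19·1 = 556
Aisha: 29·4 + 37·3 + 30·4 + 37·3 + 47·3 + 19·3 = 656
Aisha has the highest Borda score (656).

Aisha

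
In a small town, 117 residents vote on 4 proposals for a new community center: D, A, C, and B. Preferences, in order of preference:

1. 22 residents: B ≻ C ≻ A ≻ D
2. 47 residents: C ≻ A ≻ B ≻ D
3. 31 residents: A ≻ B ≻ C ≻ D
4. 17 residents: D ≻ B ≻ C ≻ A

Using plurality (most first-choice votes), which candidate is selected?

C

First-place votes: D 17, A 31, C 47, B 22.
C has the most first-place votes.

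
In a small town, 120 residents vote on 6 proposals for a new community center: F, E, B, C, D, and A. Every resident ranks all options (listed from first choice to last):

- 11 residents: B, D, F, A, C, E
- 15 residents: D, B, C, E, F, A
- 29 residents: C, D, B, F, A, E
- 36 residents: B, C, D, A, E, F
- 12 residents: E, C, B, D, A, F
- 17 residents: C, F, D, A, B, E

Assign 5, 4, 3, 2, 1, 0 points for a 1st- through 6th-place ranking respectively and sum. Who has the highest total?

F: 11·3 + 15·1 + 29·2 + 36·0 + 12·0 + 17·4 = 174
E: 11·0 + 15·2 + 29·0 + 36·1 + 12·5 + 17·0 = 126
B: 11·5 + 15·4 + 29·3 + 36·5 + 12·3 + 17·1 = 435
C: 11·1 + 15·3 + 29·5 + 36·4 + 12·4 + 17·5 = 478
D: 11·4 + 15·5 + 29·4 + 36·3 + 12·2 + 17·3 = 418
A: 11·2 + 15·0 + 29·1 + 36·2 + 12·1 + 17·2 = 169
C has the highest Borda score (478).

C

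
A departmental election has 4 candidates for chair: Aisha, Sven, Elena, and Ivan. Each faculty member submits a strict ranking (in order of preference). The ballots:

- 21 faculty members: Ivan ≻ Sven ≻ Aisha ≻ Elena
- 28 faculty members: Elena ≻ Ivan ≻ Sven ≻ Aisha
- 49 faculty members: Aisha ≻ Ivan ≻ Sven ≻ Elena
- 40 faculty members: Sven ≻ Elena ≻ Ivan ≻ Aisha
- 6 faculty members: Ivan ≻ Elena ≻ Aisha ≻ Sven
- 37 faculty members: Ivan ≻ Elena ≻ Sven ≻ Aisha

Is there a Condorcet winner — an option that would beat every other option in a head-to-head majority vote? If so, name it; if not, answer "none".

Ivan vs Aisha: 132–49 for Ivan.
Ivan vs Sven: 141–40 for Ivan.
Ivan vs Elena: 113–68 for Ivan.
Ivan beats every other option head-to-head.

Ivan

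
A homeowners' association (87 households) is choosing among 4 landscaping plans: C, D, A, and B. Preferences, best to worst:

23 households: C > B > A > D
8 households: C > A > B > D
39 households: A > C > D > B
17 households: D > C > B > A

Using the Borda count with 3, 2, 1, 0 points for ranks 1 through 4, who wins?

C: 23·3 + 8·3 + 39·2 + 17·2 = 205
D: 23·0 + 8·0 + 39·1 + 17·3 = 90
A: 23·1 + 8·2 + 39·3 + 17·0 = 156
B: 23·2 + 8·1 + 39·0 + 17·1 = 71
C has the highest Borda score (205).

C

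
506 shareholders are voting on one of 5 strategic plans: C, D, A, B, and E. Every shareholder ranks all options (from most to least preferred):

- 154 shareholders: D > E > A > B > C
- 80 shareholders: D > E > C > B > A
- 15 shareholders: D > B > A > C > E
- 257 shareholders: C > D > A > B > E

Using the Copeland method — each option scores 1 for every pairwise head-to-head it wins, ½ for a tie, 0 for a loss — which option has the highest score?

C

C: beats D, A, B, and E → score 4.
D: beats A, B, and E; loses to C → score 3.
A: beats B and E; loses to C and D → score 2.
B: beats E; loses to C, D, and A → score 1.
E: loses to C, D, A, and B → score 0.
C has the best pairwise record.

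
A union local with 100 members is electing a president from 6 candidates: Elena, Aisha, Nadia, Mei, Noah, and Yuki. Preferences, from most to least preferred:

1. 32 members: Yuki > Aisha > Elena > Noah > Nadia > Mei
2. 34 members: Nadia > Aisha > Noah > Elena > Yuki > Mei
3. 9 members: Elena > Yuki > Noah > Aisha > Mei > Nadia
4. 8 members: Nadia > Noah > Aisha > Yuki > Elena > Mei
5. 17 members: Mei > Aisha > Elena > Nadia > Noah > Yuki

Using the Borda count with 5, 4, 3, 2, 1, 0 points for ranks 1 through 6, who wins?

Aisha

Elena: 32·3 + 34·2 + 9·5 + 8·1 + 17·3 = 268
Aisha: 32·4 + 34·4 + 9·2 + 8·3 + 17·4 = 374
Nadia: 32·1 + 34·5 + 9·0 + 8·5 + 17·2 = 276
Mei: 32·0 + 34·0 + 9·1 + 8·0 + 17·5 = 94
Noah: 32·2 + 34·3 + 9·3 + 8·4 + 17·1 = 242
Yuki: 32·5 + 34·1 + 9·4 + 8·2 + 17·0 = 246
Aisha has the highest Borda score (374).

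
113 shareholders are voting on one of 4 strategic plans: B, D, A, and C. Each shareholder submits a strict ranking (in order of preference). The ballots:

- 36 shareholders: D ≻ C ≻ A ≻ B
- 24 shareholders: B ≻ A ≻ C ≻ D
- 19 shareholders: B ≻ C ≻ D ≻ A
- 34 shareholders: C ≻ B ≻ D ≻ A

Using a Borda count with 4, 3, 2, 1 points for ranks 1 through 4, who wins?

B: 36·1 + 24·4 + 19·4 + 34·3 = 310
D: 36·4 + 24·1 + 19·2 + 34·2 = 274
A: 36·2 + 24·3 + 19·1 + 34·1 = 197
C: 36·3 + 24·2 + 19·3 + 34·4 = 349
C has the highest Borda score (349).

C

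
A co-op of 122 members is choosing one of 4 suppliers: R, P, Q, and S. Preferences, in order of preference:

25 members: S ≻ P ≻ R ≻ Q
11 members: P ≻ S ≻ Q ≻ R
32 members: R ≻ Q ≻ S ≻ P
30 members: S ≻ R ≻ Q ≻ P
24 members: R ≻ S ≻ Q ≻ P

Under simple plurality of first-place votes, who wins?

First-place votes: R 56, P 11, Q 0, S 55.
R has the most first-place votes.

R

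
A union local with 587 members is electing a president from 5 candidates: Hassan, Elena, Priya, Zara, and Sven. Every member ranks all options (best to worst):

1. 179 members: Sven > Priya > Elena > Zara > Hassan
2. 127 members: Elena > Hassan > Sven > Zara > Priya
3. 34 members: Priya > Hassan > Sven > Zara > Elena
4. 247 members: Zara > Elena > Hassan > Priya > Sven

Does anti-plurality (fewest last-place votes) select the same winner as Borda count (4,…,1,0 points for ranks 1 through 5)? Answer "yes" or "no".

no

Anti-plurality — last-place votes: Hassan 179, Elena 34, Priya 127, Zara 0, Sven 247. Winner: Zara.
Borda — scores: Hassan 977, Elena 1607, Priya 920, Zara 1328, Sven 1038. Winner: Elena.
The two methods disagree.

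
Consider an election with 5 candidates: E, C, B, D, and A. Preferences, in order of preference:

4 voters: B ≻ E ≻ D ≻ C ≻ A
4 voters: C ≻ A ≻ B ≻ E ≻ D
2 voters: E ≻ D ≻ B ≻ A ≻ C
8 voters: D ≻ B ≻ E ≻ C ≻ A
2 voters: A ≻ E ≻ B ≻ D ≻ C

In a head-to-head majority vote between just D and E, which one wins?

Voters preferring D to E: 8; preferring E to D: 12.
E wins the head-to-head.

E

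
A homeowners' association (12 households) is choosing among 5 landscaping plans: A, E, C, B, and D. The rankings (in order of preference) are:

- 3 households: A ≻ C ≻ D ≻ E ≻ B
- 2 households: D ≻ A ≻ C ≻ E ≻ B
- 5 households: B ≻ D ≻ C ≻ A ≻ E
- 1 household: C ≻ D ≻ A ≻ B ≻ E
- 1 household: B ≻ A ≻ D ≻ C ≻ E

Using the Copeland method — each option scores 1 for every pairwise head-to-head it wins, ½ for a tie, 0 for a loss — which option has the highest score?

D

A: beats E; ties C and B; loses to D → score 2.
E: loses to A, C, B, and D → score 0.
C: beats E; ties A and B; loses to D → score 2.
B: beats E; ties A, C, and D → score 2.5.
D: beats A, E, and C; ties B → score 3.5.
D has the best pairwise record.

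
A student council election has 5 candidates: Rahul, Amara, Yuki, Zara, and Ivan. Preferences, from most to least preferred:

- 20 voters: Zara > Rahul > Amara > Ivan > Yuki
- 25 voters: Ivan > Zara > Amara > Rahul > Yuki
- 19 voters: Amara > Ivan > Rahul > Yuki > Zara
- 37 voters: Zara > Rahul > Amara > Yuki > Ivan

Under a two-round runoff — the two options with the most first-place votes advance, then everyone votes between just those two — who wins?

Zara

Round 1 first-place votes: Rahul 0, Amara 19, Yuki 0, Zara 57, Ivan 25.
Zara and Ivan advance.
Runoff: Zara is preferred to Ivan by 57 voters; Ivan by 44.
Zara wins the runoff.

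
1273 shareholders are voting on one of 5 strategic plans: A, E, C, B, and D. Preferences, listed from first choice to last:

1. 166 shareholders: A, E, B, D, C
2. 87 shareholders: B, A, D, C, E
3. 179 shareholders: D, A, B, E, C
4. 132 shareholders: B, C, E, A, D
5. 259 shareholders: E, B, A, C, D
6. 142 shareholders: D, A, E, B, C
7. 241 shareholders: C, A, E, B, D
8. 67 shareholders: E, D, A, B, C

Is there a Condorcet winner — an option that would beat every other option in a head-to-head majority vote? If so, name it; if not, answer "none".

A vs E: 815–458 for A.
A vs C: 900–373 for A.
A vs B: 795–478 for A.
A vs D: 885–388 for A.
A beats every other option head-to-head.

A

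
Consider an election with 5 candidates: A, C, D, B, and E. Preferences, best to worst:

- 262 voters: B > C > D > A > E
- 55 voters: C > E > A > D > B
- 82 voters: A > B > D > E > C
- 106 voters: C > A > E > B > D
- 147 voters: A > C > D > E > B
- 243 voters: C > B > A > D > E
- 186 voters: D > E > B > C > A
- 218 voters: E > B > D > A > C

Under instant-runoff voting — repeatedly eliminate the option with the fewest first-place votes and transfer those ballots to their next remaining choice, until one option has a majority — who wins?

C

Round 1: A 229, C 404, D 186, B 262, E 218. Eliminate D.
Round 2: A 229, C 404, B 262, E 404. Eliminate A.
Round 3: C 551, B 344, E 404. Eliminate B.
Round 4: C 813, E 486. C has a majority.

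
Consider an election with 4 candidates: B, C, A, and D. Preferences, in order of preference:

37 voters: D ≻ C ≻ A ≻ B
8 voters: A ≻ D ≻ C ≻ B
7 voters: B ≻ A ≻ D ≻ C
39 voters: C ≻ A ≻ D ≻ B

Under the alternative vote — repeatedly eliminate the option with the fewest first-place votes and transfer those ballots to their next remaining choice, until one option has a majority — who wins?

D

Round 1: B 7, C 39, A 8, D 37. Eliminate B.
Round 2: C 39, A 15, D 37. Eliminate A.
Round 3: C 39, D 52. D has a majority.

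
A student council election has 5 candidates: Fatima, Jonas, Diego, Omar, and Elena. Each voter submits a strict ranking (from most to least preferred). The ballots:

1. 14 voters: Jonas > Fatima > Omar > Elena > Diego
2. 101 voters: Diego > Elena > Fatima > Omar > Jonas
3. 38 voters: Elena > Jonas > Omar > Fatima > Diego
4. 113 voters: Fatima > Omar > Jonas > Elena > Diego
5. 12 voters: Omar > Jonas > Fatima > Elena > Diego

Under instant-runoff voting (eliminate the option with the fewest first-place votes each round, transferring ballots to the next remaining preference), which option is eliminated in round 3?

Round 1: Fatima 113, Jonas 14, Diego 101, Omar 12, Elena 38. Eliminate Omar.
Round 2: Fatima 113, Jonas 26, Diego 101, Elena 38. Eliminate Jonas.
Round 3: Fatima 139, Diego 101, Elena 38. Eliminate Elena.

Elena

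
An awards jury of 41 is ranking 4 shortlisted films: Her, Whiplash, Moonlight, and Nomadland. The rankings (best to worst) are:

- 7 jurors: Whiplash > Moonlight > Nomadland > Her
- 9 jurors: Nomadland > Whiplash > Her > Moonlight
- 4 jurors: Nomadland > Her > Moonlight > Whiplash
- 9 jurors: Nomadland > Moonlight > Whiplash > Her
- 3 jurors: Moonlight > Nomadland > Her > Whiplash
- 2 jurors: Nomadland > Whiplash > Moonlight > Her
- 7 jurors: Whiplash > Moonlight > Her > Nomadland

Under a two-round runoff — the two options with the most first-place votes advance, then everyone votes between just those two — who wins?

Nomadland

Round 1 first-place votes: Her 0, Whiplash 14, Moonlight 3, Nomadland 24.
Nomadland and Whiplash advance.
Runoff: Nomadland is preferred to Whiplash by 27 voters; Whiplash by 14.
Nomadland wins the runoff.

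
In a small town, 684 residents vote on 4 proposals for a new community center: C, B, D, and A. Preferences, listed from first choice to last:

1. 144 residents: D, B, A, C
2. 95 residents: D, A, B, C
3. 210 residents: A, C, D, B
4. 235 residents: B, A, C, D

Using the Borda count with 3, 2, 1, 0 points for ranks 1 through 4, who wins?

C: 144·0 + 95·0 + 210·2 + 235·1 = 655
B: 144·2 + 95·1 + 210·0 + 235·3 = 1088
D: 144·3 + 95·3 + 210·1 + 235·0 = 927
A: 144·1 + 95·2 + 210·3 + 235·2 = 1434
A has the highest Borda score (1434).

A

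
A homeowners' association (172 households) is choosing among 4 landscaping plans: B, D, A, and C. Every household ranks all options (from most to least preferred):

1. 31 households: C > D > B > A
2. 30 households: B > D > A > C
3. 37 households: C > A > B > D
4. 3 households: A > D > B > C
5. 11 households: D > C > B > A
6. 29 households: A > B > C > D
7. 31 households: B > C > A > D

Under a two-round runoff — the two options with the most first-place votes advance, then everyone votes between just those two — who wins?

B

Round 1 first-place votes: B 61, D 11, A 32, C 68.
C and B advance.
Runoff: C is preferred to B by 79 voters; B by 93.
B wins the runoff.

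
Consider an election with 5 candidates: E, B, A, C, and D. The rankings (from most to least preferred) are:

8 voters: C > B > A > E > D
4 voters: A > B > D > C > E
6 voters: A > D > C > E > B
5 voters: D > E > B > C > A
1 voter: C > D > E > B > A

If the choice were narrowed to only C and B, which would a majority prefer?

C

Voters preferring C to B: 15; preferring B to C: 9.
C wins the head-to-head.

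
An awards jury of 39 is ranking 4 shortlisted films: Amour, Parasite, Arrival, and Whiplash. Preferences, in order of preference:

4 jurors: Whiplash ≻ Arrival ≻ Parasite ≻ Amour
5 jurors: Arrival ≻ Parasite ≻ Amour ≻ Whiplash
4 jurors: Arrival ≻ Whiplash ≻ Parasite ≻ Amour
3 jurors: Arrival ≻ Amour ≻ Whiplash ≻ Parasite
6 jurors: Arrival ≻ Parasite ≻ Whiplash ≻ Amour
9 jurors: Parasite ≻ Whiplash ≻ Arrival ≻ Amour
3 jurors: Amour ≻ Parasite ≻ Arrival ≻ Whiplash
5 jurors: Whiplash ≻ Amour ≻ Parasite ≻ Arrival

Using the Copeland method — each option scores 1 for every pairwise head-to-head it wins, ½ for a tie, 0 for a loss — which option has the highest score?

Arrival

Amour: loses to Parasite, Arrival, and Whiplash → score 0.
Parasite: beats Amour and Whiplash; loses to Arrival → score 2.
Arrival: beats Amour, Parasite, and Whiplash → score 3.
Whiplash: beats Amour; loses to Parasite and Arrival → score 1.
Arrival has the best pairwise record.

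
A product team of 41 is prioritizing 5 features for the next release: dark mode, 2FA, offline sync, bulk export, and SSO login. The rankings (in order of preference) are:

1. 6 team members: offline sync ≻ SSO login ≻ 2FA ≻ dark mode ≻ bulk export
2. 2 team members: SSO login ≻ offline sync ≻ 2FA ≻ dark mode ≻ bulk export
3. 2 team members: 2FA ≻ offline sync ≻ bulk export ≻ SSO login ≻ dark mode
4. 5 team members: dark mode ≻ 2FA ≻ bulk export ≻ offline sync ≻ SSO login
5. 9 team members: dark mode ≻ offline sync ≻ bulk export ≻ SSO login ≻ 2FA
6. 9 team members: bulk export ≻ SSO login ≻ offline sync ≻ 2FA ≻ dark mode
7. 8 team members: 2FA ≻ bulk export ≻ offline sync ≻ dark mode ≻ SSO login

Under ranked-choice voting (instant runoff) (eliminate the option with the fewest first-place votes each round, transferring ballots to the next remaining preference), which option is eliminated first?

Round 1: dark mode 14, 2FA 10, offline sync 6, bulk export 9, SSO login 2. Eliminate SSO login.

SSO login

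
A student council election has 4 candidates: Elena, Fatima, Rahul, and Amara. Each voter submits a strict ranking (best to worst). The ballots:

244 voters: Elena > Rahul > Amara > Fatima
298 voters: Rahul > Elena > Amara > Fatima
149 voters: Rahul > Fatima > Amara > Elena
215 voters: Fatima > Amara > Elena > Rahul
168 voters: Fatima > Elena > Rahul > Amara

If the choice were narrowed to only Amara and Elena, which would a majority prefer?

Voters preferring Amara to Elena: 364; preferring Elena to Amara: 710.
Elena wins the head-to-head.

Elena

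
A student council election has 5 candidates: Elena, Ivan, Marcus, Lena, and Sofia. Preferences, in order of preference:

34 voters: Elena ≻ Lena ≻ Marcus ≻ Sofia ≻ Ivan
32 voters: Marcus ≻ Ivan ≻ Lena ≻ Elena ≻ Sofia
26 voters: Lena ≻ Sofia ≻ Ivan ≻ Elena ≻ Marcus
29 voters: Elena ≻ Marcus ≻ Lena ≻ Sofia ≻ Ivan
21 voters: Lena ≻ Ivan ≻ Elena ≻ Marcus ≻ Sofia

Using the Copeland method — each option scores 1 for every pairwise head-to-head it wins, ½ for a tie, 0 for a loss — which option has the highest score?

Lena

Elena: beats Marcus and Sofia; loses to Ivan and Lena → score 2.
Ivan: beats Elena; loses to Marcus, Lena, and Sofia → score 1.
Marcus: beats Ivan and Sofia; loses to Elena and Lena → score 2.
Lena: beats Elena, Ivan, Marcus, and Sofia → score 4.
Sofia: beats Ivan; loses to Elena, Marcus, and Lena → score 1.
Lena has the best pairwise record.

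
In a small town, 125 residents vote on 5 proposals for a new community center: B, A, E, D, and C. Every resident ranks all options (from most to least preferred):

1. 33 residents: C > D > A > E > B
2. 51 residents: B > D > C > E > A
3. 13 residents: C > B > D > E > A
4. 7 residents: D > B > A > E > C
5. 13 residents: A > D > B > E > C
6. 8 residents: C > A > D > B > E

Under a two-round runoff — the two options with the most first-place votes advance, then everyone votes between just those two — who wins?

B

Round 1 first-place votes: B 51, A 13, E 0, D 7, C 54.
C and B advance.
Runoff: C is preferred to B by 54 voters; B by 71.
B wins the runoff.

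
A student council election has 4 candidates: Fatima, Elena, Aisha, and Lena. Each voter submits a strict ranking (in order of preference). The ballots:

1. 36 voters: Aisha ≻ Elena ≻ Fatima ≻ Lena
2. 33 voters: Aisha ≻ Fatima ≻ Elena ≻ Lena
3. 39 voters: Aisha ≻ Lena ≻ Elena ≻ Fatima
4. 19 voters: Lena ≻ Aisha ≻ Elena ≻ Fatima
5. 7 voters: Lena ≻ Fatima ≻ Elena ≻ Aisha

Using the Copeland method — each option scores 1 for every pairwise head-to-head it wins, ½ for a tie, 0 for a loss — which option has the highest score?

Aisha

Fatima: beats Lena; loses to Elena and Aisha → score 1.
Elena: beats Fatima and Lena; loses to Aisha → score 2.
Aisha: beats Fatima, Elena, and Lena → score 3.
Lena: loses to Fatima, Elena, and Aisha → score 0.
Aisha has the best pairwise record.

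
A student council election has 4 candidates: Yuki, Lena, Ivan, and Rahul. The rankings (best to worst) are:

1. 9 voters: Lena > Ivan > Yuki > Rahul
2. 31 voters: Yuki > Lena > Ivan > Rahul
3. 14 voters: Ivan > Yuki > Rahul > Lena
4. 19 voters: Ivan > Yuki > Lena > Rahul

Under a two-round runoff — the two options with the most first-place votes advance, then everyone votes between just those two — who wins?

Round 1 first-place votes: Yuki 31, Lena 9, Ivan 33, Rahul 0.
Ivan and Yuki advance.
Runoff: Ivan is preferred to Yuki by 42 voters; Yuki by 31.
Ivan wins the runoff.

Ivan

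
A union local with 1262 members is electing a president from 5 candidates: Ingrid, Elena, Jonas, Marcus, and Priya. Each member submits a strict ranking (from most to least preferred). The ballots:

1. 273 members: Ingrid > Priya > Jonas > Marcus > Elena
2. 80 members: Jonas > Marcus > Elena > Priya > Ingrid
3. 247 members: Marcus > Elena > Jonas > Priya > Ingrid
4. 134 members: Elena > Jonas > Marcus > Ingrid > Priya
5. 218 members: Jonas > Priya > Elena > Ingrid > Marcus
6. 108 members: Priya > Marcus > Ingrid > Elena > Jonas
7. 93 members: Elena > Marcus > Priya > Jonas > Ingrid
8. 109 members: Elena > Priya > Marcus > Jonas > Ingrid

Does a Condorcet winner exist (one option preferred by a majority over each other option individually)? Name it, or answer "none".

Checking pairwise contests:
Elena beats Ingrid 881–381.
Marcus beats Elena 708–554.
Elena beats Jonas 691–571.
Jonas beats Marcus 705–557.
Elena beats Priya 663–599.
Every option loses at least one head-to-head, so there is no Condorcet winner.

none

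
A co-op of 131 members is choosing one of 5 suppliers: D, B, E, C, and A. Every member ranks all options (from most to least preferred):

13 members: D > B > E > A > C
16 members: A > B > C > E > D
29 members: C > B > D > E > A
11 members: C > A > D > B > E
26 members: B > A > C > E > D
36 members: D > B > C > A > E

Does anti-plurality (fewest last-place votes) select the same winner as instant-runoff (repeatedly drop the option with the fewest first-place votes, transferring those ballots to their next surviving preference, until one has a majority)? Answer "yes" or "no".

yes

Anti-plurality — last-place votes: D 42, B 0, E 47, C 13, A 29. Winner: B.
Instant-runoff — R1 D 49, B 26, E 0, C 40, A 16 (E out); R2 D 49, B 26, C 40, A 16 (A out); R3 D 49, B 42, C 40 (C out); R4 D 60, B 71 (B winner). Winner: B.
The two methods agree.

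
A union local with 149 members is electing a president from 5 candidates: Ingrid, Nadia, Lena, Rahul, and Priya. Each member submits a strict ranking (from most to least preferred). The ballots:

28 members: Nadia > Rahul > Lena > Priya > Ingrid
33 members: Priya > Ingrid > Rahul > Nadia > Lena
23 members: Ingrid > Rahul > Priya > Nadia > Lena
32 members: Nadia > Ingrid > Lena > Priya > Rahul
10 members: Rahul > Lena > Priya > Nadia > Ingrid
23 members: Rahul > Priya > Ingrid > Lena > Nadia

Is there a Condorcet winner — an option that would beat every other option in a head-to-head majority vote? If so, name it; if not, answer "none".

none

Checking pairwise contests:
Priya beats Ingrid 94–55.
Ingrid beats Nadia 79–70.
Ingrid beats Lena 111–38.
Ingrid beats Rahul 88–61.
Rahul beats Priya 84–65.
Every option loses at least one head-to-head, so there is no Condorcet winner.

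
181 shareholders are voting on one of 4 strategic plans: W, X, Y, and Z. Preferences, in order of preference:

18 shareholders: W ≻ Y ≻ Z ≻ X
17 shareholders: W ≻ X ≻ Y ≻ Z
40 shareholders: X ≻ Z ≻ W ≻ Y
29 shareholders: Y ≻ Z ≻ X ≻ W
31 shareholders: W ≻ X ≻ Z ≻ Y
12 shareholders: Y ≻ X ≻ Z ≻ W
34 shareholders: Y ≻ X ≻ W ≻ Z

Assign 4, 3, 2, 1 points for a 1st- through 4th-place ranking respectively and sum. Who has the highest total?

W: 18·4 + 17·4 + 40·2 + 29·1 + 31·4 + 12·1 + 34·2 = 453
X: 18·1 + 17·3 + 40·4 + 29·2 + 31·3 + 12·3 + 34·3 = 518
Y: 18·3 + 17·2 + 40·1 + 29·4 + 31·1 + 12·4 + 34·4 = 459
Z: 18·2 + 17·1 + 40·3 + 29·3 + 31·2 + 12·2 + 34·1 = 380
X has the highest Borda score (518).

X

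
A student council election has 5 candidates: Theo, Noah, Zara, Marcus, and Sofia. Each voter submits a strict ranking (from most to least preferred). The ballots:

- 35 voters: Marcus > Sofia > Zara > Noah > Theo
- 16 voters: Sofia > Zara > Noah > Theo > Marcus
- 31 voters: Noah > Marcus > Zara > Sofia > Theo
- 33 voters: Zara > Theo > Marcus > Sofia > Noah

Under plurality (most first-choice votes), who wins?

Marcus

First-place votes: Theo 0, Noah 31, Zara 33, Marcus 35, Sofia 16.
Marcus has the most first-place votes.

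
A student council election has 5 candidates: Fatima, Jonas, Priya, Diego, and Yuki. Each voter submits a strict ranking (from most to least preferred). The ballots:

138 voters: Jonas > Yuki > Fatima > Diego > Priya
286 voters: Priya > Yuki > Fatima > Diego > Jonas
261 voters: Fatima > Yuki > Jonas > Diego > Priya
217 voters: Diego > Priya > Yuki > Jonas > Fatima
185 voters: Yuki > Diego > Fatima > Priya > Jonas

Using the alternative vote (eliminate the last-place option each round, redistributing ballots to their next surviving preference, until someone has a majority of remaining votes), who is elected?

Round 1: Fatima 261, Jonas 138, Priya 286, Diego 217, Yuki 185. Eliminate Jonas.
Round 2: Fatima 261, Priya 286, Diego 217, Yuki 323. Eliminate Diego.
Round 3: Fatima 261, Priya 503, Yuki 323. Eliminate Fatima.
Round 4: Priya 503, Yuki 584. Yuki has a majority.

Yuki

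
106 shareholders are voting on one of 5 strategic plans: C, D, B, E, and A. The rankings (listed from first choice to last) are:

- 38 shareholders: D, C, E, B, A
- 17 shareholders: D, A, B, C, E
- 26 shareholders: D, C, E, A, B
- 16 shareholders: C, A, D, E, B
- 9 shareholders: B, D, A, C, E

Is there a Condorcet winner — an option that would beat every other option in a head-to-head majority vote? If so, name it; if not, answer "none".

D

D vs C: 90–16 for D.
D vs B: 97–9 for D.
D vs E: 106–0 for D.
D vs A: 90–16 for D.
D beats every other option head-to-head.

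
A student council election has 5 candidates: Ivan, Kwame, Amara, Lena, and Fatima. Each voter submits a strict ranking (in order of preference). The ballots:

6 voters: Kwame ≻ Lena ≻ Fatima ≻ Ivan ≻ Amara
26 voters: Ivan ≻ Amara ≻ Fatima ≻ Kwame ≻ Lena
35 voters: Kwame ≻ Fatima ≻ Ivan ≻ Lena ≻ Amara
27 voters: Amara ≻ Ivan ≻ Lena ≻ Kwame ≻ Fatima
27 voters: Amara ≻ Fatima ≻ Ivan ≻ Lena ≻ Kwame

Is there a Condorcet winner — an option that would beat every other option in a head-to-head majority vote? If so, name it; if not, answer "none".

none

Checking pairwise contests:
Fatima beats Ivan 68–53.
Ivan beats Kwame 80–41.
Ivan beats Amara 67–54.
Ivan beats Lena 115–6.
Kwame beats Fatima 68–53.
Every option loses at least one head-to-head, so there is no Condorcet winner.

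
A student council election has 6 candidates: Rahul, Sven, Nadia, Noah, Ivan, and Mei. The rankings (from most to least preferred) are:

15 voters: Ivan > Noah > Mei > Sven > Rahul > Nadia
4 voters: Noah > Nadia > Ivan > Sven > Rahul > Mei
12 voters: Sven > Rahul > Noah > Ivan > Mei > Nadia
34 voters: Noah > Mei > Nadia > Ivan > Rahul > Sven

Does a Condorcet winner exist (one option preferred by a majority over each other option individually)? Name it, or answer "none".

Noah

Noah vs Rahul: 53–12 for Noah.
Noah vs Sven: 53–12 for Noah.
Noah vs Nadia: 65–0 for Noah.
Noah vs Ivan: 50–15 for Noah.
Noah vs Mei: 65–0 for Noah.
Noah beats every other option head-to-head.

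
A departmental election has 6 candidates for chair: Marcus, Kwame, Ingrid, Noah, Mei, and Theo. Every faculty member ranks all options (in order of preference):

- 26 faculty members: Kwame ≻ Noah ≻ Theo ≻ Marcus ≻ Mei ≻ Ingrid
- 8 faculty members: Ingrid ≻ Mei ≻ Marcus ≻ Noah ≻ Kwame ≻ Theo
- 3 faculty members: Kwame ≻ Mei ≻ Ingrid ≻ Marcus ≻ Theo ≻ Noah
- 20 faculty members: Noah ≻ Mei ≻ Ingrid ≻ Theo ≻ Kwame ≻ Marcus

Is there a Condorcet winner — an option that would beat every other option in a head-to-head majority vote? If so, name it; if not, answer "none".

Kwame vs Marcus: 49–8 for Kwame.
Kwame vs Ingrid: 29–28 for Kwame.
Kwame vs Noah: 29–28 for Kwame.
Kwame vs Mei: 29–28 for Kwame.
Kwame vs Theo: 37–20 for Kwame.
Kwame beats every other option head-to-head.

Kwame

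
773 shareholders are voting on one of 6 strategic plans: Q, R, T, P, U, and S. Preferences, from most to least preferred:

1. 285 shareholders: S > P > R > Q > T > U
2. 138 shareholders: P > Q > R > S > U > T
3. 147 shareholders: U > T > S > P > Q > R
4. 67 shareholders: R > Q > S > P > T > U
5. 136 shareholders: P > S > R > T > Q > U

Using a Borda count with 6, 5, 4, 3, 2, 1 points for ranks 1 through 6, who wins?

Q: 285·3 + 138·5 + 147·2 + 67·5 + 136·2 = 2446
R: 285·4 + 138·4 + 147·1 + 67·6 + 136·4 = 2785
T: 285·2 + 138·1 + 147·5 + 67·2 + 136·3 = 1985
P: 285·5 + 138·6 + 147·3 + 67·3 + 136·6 = 3711
U: 285·1 + 138·2 + 147·6 + 67·1 + 136·1 = 1646
S: 285·6 + 138·3 + 147·4 + 67·4 + 136·5 = 3660
P has the highest Borda score (3711).

P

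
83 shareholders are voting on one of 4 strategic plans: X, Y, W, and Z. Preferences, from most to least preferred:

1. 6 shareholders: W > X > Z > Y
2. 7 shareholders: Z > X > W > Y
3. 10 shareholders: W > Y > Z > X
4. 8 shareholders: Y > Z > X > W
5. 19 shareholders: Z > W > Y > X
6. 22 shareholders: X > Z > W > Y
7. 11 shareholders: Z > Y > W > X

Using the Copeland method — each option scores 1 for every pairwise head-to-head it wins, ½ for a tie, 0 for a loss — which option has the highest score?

X: loses to Y, W, and Z → score 0.
Y: beats X; loses to W and Z → score 1.
W: beats X and Y; loses to Z → score 2.
Z: beats X, Y, and W → score 3.
Z has the best pairwise record.

Z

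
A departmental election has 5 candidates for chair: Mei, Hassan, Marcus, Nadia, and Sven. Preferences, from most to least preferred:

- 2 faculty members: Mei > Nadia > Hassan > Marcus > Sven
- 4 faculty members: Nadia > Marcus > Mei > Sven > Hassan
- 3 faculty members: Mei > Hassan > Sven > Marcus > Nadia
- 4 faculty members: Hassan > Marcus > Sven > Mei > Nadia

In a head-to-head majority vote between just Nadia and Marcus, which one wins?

Marcus

Voters preferring Nadia to Marcus: 6; preferring Marcus to Nadia: 7.
Marcus wins the head-to-head.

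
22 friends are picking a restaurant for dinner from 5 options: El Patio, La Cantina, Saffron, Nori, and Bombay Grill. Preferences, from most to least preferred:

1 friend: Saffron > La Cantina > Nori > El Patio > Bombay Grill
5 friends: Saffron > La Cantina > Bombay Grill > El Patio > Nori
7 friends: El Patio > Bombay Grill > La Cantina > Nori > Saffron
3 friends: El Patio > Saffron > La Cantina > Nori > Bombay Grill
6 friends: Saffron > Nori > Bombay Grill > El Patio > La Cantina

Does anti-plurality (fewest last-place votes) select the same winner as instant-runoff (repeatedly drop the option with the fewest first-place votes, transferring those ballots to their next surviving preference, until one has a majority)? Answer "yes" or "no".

Anti-plurality — last-place votes: El Patio 0, La Cantina 6, Saffron 7, Nori 5, Bombay Grill 4. Winner: El Patio.
Instant-runoff — R1 El Patio 10, La Cantina 0, Saffron 12, Nori 0, Bombay Grill 0 (Saffron winner). Winner: Saffron.
The two methods disagree.

no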